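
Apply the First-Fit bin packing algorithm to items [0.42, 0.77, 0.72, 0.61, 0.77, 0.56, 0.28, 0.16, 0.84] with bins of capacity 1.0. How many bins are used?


Place items sequentially using First-Fit:
  Item 0.42 -> new Bin 1
  Item 0.77 -> new Bin 2
  Item 0.72 -> new Bin 3
  Item 0.61 -> new Bin 4
  Item 0.77 -> new Bin 5
  Item 0.56 -> Bin 1 (now 0.98)
  Item 0.28 -> Bin 3 (now 1.0)
  Item 0.16 -> Bin 2 (now 0.93)
  Item 0.84 -> new Bin 6
Total bins used = 6

6


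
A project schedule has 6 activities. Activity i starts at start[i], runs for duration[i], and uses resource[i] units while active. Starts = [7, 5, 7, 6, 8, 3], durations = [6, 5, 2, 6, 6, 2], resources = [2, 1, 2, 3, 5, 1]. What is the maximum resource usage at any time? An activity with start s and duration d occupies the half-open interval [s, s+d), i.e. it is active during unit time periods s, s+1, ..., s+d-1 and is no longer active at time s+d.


Each activity i is active on [start_i, start_i + duration_i).
Compute total resource usage per time slot:
  t=0: active resources = [], total = 0
  t=1: active resources = [], total = 0
  t=2: active resources = [], total = 0
  t=3: active resources = [1], total = 1
  t=4: active resources = [1], total = 1
  t=5: active resources = [1], total = 1
  t=6: active resources = [1, 3], total = 4
  t=7: active resources = [2, 1, 2, 3], total = 8
  t=8: active resources = [2, 1, 2, 3, 5], total = 13
  t=9: active resources = [2, 1, 3, 5], total = 11
  t=10: active resources = [2, 3, 5], total = 10
  t=11: active resources = [2, 3, 5], total = 10
  t=12: active resources = [2, 5], total = 7
  t=13: active resources = [5], total = 5
Peak resource demand = 13

13


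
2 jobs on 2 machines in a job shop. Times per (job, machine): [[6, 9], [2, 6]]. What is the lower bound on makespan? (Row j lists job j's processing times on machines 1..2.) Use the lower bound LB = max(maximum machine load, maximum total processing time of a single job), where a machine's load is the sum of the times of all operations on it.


Machine loads:
  Machine 1: 6 + 2 = 8
  Machine 2: 9 + 6 = 15
Max machine load = 15
Job totals:
  Job 1: 15
  Job 2: 8
Max job total = 15
Lower bound = max(15, 15) = 15

15


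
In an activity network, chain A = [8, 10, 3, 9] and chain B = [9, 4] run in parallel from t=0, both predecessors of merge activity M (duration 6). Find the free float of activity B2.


ES(B2) = sum of predecessors on chain B = 9
EF(B2) = ES + duration = 9 + 4 = 13
Successor of B2 is M. ES(M) = max(sum(A), sum(B)) = max(30, 13) = 30
Free float = ES(successor) - EF(current) = 30 - 13 = 17

17


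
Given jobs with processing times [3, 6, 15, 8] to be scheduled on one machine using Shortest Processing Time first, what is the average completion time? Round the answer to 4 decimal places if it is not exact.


Sort jobs by processing time (SPT order): [3, 6, 8, 15]
Compute completion times sequentially:
  Job 1: processing = 3, completes at 3
  Job 2: processing = 6, completes at 9
  Job 3: processing = 8, completes at 17
  Job 4: processing = 15, completes at 32
Sum of completion times = 61
Average completion time = 61/4 = 15.25

15.25


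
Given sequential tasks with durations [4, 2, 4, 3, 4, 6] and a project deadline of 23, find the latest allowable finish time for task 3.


LF(activity 3) = deadline - sum of successor durations
Successors: activities 4 through 6 with durations [3, 4, 6]
Sum of successor durations = 13
LF = 23 - 13 = 10

10


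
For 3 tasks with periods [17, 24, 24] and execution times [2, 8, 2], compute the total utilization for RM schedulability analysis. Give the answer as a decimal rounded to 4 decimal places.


Compute individual utilizations (exact fractions):
  Task 1: C/T = 2/17 (approx. 0.1176)
  Task 2: C/T = 8/24 = 1/3 (approx. 0.3333)
  Task 3: C/T = 2/24 = 1/12 (approx. 0.0833)
Total utilization U = 2/17 + 1/3 + 1/12 = 109/204
Rounded to 4 decimal places: U = 0.5343
RM (Liu & Layland) bound for 3 tasks = 0.779763; compare with U = 109/204 (approx. 0.534314)
U <= bound, so schedulable by RM sufficient condition.

0.5343


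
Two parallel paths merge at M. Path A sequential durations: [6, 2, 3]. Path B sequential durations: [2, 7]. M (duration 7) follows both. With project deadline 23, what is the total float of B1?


Forward pass: ES(B1) = sum of predecessors on chain B = 0
EF = ES + duration = 0 + 2 = 2
Backward pass: LF(M) = deadline = 23; LS(M) = 23 - 7 = 16
LF(B1) = LS(M) - sum(successors on chain B) = 16 - 7 = 9
LS = LF - duration = 9 - 2 = 7
Total float = LS - ES = 7 - 0 = 7

7


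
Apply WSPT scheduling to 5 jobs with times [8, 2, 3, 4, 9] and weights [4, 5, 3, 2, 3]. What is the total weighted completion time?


Compute p/w ratios and sort ascending (WSPT): [(2, 5), (3, 3), (8, 4), (4, 2), (9, 3)]
Compute weighted completion times:
  Job (p=2,w=5): C=2, w*C=5*2=10
  Job (p=3,w=3): C=5, w*C=3*5=15
  Job (p=8,w=4): C=13, w*C=4*13=52
  Job (p=4,w=2): C=17, w*C=2*17=34
  Job (p=9,w=3): C=26, w*C=3*26=78
Total weighted completion time = 189

189


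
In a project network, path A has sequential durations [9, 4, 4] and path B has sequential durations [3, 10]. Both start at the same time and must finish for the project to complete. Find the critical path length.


Path A total = 9 + 4 + 4 = 17
Path B total = 3 + 10 = 13
Critical path = longest path = max(17, 13) = 17

17


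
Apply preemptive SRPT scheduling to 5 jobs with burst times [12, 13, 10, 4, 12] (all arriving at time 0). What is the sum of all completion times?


Since all jobs arrive at t=0, SRPT equals SPT ordering.
SPT order: [4, 10, 12, 12, 13]
Completion times:
  Job 1: p=4, C=4
  Job 2: p=10, C=14
  Job 3: p=12, C=26
  Job 4: p=12, C=38
  Job 5: p=13, C=51
Total completion time = 4 + 14 + 26 + 38 + 51 = 133

133


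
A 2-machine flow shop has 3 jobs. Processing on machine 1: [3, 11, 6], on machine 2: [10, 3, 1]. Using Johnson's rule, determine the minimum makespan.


Apply Johnson's rule:
  Group 1 (a <= b): [(1, 3, 10)]
  Group 2 (a > b): [(2, 11, 3), (3, 6, 1)]
Optimal job order: [1, 2, 3]
Schedule:
  Job 1: M1 done at 3, M2 done at 13
  Job 2: M1 done at 14, M2 done at 17
  Job 3: M1 done at 20, M2 done at 21
Makespan = 21

21


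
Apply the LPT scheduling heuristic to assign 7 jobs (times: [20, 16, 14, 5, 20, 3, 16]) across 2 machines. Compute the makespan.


Sort jobs in decreasing order (LPT): [20, 20, 16, 16, 14, 5, 3]
Assign each job to the least loaded machine:
  Machine 1: jobs [20, 16, 14], load = 50
  Machine 2: jobs [20, 16, 5, 3], load = 44
Makespan = max load = 50

50


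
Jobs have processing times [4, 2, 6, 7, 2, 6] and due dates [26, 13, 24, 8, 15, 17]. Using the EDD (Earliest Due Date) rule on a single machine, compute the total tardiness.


Sort by due date (EDD order): [(7, 8), (2, 13), (2, 15), (6, 17), (6, 24), (4, 26)]
Compute completion times and tardiness:
  Job 1: p=7, d=8, C=7, tardiness=max(0,7-8)=0
  Job 2: p=2, d=13, C=9, tardiness=max(0,9-13)=0
  Job 3: p=2, d=15, C=11, tardiness=max(0,11-15)=0
  Job 4: p=6, d=17, C=17, tardiness=max(0,17-17)=0
  Job 5: p=6, d=24, C=23, tardiness=max(0,23-24)=0
  Job 6: p=4, d=26, C=27, tardiness=max(0,27-26)=1
Total tardiness = 1

1


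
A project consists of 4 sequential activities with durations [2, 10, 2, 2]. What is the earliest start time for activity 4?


Activity 4 starts after activities 1 through 3 complete.
Predecessor durations: [2, 10, 2]
ES = 2 + 10 + 2 = 14

14


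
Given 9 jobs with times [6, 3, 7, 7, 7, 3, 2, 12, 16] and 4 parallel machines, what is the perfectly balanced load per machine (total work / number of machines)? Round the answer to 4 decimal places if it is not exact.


Total processing time = 6 + 3 + 7 + 7 + 7 + 3 + 2 + 12 + 16 = 63
Number of machines = 4
Ideal balanced load = 63 / 4 = 15.75

15.75


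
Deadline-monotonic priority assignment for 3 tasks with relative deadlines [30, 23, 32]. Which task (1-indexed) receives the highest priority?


Sort tasks by relative deadline (ascending):
  Task 2: deadline = 23
  Task 1: deadline = 30
  Task 3: deadline = 32
Priority order (highest first): [2, 1, 3]
Highest priority task = 2

2


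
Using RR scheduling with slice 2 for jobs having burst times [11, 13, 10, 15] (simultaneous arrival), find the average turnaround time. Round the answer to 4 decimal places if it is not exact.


Time quantum = 2
Execution trace:
  J1 runs 2 units, time = 2
  J2 runs 2 units, time = 4
  J3 runs 2 units, time = 6
  J4 runs 2 units, time = 8
  J1 runs 2 units, time = 10
  J2 runs 2 units, time = 12
  J3 runs 2 units, time = 14
  J4 runs 2 units, time = 16
  J1 runs 2 units, time = 18
  J2 runs 2 units, time = 20
  J3 runs 2 units, time = 22
  J4 runs 2 units, time = 24
  J1 runs 2 units, time = 26
  J2 runs 2 units, time = 28
  J3 runs 2 units, time = 30
  J4 runs 2 units, time = 32
  J1 runs 2 units, time = 34
  J2 runs 2 units, time = 36
  J3 runs 2 units, time = 38
  J4 runs 2 units, time = 40
  J1 runs 1 units, time = 41
  J2 runs 2 units, time = 43
  J4 runs 2 units, time = 45
  J2 runs 1 units, time = 46
  J4 runs 2 units, time = 48
  J4 runs 1 units, time = 49
Finish times: [41, 46, 38, 49]
Average turnaround = 174/4 = 43.5

43.5


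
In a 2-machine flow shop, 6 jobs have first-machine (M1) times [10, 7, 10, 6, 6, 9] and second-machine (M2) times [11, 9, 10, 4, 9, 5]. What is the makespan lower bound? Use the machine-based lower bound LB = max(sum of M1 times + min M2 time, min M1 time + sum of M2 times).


LB1 = sum(M1 times) + min(M2 times) = 48 + 4 = 52
LB2 = min(M1 times) + sum(M2 times) = 6 + 48 = 54
Lower bound = max(LB1, LB2) = max(52, 54) = 54

54


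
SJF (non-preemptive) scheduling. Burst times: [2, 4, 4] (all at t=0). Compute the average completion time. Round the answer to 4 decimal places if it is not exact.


SJF order (ascending): [2, 4, 4]
Completion times:
  Job 1: burst=2, C=2
  Job 2: burst=4, C=6
  Job 3: burst=4, C=10
Average completion = 18/3 = 6.0

6.0


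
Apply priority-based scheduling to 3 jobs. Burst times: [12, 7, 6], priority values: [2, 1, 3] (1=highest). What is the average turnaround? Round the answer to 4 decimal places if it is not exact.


Sort by priority (ascending = highest first):
Order: [(1, 7), (2, 12), (3, 6)]
Completion times:
  Priority 1, burst=7, C=7
  Priority 2, burst=12, C=19
  Priority 3, burst=6, C=25
Average turnaround = 51/3 = 17.0

17.0


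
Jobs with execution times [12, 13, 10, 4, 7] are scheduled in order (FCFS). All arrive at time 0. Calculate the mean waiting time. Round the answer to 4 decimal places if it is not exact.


FCFS order (as given): [12, 13, 10, 4, 7]
Waiting times:
  Job 1: wait = 0
  Job 2: wait = 12
  Job 3: wait = 25
  Job 4: wait = 35
  Job 5: wait = 39
Sum of waiting times = 111
Average waiting time = 111/5 = 22.2

22.2


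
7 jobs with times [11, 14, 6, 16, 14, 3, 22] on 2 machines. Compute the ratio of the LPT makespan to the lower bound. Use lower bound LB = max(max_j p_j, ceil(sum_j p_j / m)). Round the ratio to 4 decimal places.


LPT order: [22, 16, 14, 14, 11, 6, 3]
Machine loads after assignment: [42, 44]
LPT makespan = 44
Lower bound = max(max_job, ceil(total/2)) = max(22, 43) = 43
Ratio = 44 / 43 = 1.0233

1.0233


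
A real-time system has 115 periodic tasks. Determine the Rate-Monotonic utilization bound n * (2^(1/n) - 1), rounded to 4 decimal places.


Compute 2^(1/115) = 1.0060455679
Subtract 1: 1.0060455679 - 1 = 0.0060455679
Multiply by n: 115 * 0.0060455679 = 0.6952403085
Round to 4 dp: 0.6952

0.6952


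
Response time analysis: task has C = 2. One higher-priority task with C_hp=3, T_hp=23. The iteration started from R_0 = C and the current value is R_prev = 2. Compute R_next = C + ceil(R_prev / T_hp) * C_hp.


R_next = C + ceil(R_prev / T_hp) * C_hp
ceil(2 / 23) = ceil(0.087) = 1
Interference = 1 * 3 = 3
R_next = 2 + 3 = 5

5


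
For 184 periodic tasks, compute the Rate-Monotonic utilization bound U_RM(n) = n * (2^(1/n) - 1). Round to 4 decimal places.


Compute 2^(1/184) = 1.0037742087
Subtract 1: 1.0037742087 - 1 = 0.0037742087
Multiply by n: 184 * 0.0037742087 = 0.6944544008
Round to 4 dp: 0.6945

0.6945


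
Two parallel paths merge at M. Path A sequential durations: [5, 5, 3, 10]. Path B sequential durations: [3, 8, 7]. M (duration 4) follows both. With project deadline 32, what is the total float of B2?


Forward pass: ES(B2) = sum of predecessors on chain B = 3
EF = ES + duration = 3 + 8 = 11
Backward pass: LF(M) = deadline = 32; LS(M) = 32 - 4 = 28
LF(B2) = LS(M) - sum(successors on chain B) = 28 - 7 = 21
LS = LF - duration = 21 - 8 = 13
Total float = LS - ES = 13 - 3 = 10

10


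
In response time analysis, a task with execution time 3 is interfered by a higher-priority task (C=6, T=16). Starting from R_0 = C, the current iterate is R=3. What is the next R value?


R_next = C + ceil(R_prev / T_hp) * C_hp
ceil(3 / 16) = ceil(0.1875) = 1
Interference = 1 * 6 = 6
R_next = 3 + 6 = 9

9


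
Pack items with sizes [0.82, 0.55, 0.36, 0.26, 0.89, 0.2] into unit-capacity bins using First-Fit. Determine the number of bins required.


Place items sequentially using First-Fit:
  Item 0.82 -> new Bin 1
  Item 0.55 -> new Bin 2
  Item 0.36 -> Bin 2 (now 0.91)
  Item 0.26 -> new Bin 3
  Item 0.89 -> new Bin 4
  Item 0.2 -> Bin 3 (now 0.46)
Total bins used = 4

4


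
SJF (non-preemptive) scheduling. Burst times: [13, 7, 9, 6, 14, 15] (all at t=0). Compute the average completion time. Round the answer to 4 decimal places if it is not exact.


SJF order (ascending): [6, 7, 9, 13, 14, 15]
Completion times:
  Job 1: burst=6, C=6
  Job 2: burst=7, C=13
  Job 3: burst=9, C=22
  Job 4: burst=13, C=35
  Job 5: burst=14, C=49
  Job 6: burst=15, C=64
Average completion = 189/6 = 31.5

31.5


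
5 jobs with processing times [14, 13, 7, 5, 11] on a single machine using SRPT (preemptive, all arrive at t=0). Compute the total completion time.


Since all jobs arrive at t=0, SRPT equals SPT ordering.
SPT order: [5, 7, 11, 13, 14]
Completion times:
  Job 1: p=5, C=5
  Job 2: p=7, C=12
  Job 3: p=11, C=23
  Job 4: p=13, C=36
  Job 5: p=14, C=50
Total completion time = 5 + 12 + 23 + 36 + 50 = 126

126


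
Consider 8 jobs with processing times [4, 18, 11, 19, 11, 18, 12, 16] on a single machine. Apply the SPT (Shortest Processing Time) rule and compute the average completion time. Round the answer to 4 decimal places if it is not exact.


Sort jobs by processing time (SPT order): [4, 11, 11, 12, 16, 18, 18, 19]
Compute completion times sequentially:
  Job 1: processing = 4, completes at 4
  Job 2: processing = 11, completes at 15
  Job 3: processing = 11, completes at 26
  Job 4: processing = 12, completes at 38
  Job 5: processing = 16, completes at 54
  Job 6: processing = 18, completes at 72
  Job 7: processing = 18, completes at 90
  Job 8: processing = 19, completes at 109
Sum of completion times = 408
Average completion time = 408/8 = 51.0

51.0


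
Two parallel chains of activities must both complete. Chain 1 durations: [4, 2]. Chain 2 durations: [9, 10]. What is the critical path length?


Path A total = 4 + 2 = 6
Path B total = 9 + 10 = 19
Critical path = longest path = max(6, 19) = 19

19


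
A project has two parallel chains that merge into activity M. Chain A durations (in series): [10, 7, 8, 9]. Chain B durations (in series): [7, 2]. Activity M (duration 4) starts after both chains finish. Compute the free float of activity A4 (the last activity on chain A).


ES(A4) = sum of predecessors on chain A = 25
EF(A4) = ES + duration = 25 + 9 = 34
Successor of A4 is M. ES(M) = max(sum(A), sum(B)) = max(34, 9) = 34
Free float = ES(successor) - EF(current) = 34 - 34 = 0

0


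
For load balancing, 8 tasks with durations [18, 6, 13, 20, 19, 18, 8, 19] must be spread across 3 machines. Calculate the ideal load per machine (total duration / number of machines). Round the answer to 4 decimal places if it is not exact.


Total processing time = 18 + 6 + 13 + 20 + 19 + 18 + 8 + 19 = 121
Number of machines = 3
Ideal balanced load = 121 / 3 = 40.3333

40.3333


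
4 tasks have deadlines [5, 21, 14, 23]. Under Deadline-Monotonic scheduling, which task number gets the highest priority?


Sort tasks by relative deadline (ascending):
  Task 1: deadline = 5
  Task 3: deadline = 14
  Task 2: deadline = 21
  Task 4: deadline = 23
Priority order (highest first): [1, 3, 2, 4]
Highest priority task = 1

1


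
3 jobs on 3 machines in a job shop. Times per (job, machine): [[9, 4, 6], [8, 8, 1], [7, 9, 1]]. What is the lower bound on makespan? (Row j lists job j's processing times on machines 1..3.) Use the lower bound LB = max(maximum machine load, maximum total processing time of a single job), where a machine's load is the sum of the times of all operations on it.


Machine loads:
  Machine 1: 9 + 8 + 7 = 24
  Machine 2: 4 + 8 + 9 = 21
  Machine 3: 6 + 1 + 1 = 8
Max machine load = 24
Job totals:
  Job 1: 19
  Job 2: 17
  Job 3: 17
Max job total = 19
Lower bound = max(24, 19) = 24

24


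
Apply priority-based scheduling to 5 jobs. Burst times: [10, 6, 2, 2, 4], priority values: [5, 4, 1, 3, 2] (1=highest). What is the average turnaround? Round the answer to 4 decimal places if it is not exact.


Sort by priority (ascending = highest first):
Order: [(1, 2), (2, 4), (3, 2), (4, 6), (5, 10)]
Completion times:
  Priority 1, burst=2, C=2
  Priority 2, burst=4, C=6
  Priority 3, burst=2, C=8
  Priority 4, burst=6, C=14
  Priority 5, burst=10, C=24
Average turnaround = 54/5 = 10.8

10.8


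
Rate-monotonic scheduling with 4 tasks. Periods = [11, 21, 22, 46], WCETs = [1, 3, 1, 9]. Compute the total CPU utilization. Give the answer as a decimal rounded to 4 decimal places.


Compute individual utilizations (exact fractions):
  Task 1: C/T = 1/11 (approx. 0.0909)
  Task 2: C/T = 3/21 = 1/7 (approx. 0.1429)
  Task 3: C/T = 1/22 (approx. 0.0455)
  Task 4: C/T = 9/46 (approx. 0.1957)
Total utilization U = 1/11 + 1/7 + 1/22 + 9/46 = 841/1771
Rounded to 4 decimal places: U = 0.4749
RM (Liu & Layland) bound for 4 tasks = 0.756828; compare with U = 841/1771 (approx. 0.474873)
U <= bound, so schedulable by RM sufficient condition.

0.4749


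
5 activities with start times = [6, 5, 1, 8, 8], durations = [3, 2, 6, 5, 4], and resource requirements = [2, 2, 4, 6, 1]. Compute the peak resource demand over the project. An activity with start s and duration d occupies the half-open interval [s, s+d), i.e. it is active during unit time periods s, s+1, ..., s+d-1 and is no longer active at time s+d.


Each activity i is active on [start_i, start_i + duration_i).
Compute total resource usage per time slot:
  t=0: active resources = [], total = 0
  t=1: active resources = [4], total = 4
  t=2: active resources = [4], total = 4
  t=3: active resources = [4], total = 4
  t=4: active resources = [4], total = 4
  t=5: active resources = [2, 4], total = 6
  t=6: active resources = [2, 2, 4], total = 8
  t=7: active resources = [2], total = 2
  t=8: active resources = [2, 6, 1], total = 9
  t=9: active resources = [6, 1], total = 7
  t=10: active resources = [6, 1], total = 7
  t=11: active resources = [6, 1], total = 7
  t=12: active resources = [6], total = 6
Peak resource demand = 9

9


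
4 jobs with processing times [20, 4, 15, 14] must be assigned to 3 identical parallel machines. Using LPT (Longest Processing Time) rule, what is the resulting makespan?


Sort jobs in decreasing order (LPT): [20, 15, 14, 4]
Assign each job to the least loaded machine:
  Machine 1: jobs [20], load = 20
  Machine 2: jobs [15], load = 15
  Machine 3: jobs [14, 4], load = 18
Makespan = max load = 20

20


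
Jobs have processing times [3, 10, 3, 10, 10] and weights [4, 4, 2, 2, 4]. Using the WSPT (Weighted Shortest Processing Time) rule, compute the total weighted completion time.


Compute p/w ratios and sort ascending (WSPT): [(3, 4), (3, 2), (10, 4), (10, 4), (10, 2)]
Compute weighted completion times:
  Job (p=3,w=4): C=3, w*C=4*3=12
  Job (p=3,w=2): C=6, w*C=2*6=12
  Job (p=10,w=4): C=16, w*C=4*16=64
  Job (p=10,w=4): C=26, w*C=4*26=104
  Job (p=10,w=2): C=36, w*C=2*36=72
Total weighted completion time = 264

264


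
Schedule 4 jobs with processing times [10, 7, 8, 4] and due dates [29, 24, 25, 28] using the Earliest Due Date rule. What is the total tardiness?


Sort by due date (EDD order): [(7, 24), (8, 25), (4, 28), (10, 29)]
Compute completion times and tardiness:
  Job 1: p=7, d=24, C=7, tardiness=max(0,7-24)=0
  Job 2: p=8, d=25, C=15, tardiness=max(0,15-25)=0
  Job 3: p=4, d=28, C=19, tardiness=max(0,19-28)=0
  Job 4: p=10, d=29, C=29, tardiness=max(0,29-29)=0
Total tardiness = 0

0


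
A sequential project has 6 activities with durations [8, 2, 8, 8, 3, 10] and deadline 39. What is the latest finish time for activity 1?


LF(activity 1) = deadline - sum of successor durations
Successors: activities 2 through 6 with durations [2, 8, 8, 3, 10]
Sum of successor durations = 31
LF = 39 - 31 = 8

8


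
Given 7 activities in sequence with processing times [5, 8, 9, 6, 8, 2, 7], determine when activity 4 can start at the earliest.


Activity 4 starts after activities 1 through 3 complete.
Predecessor durations: [5, 8, 9]
ES = 5 + 8 + 9 = 22

22


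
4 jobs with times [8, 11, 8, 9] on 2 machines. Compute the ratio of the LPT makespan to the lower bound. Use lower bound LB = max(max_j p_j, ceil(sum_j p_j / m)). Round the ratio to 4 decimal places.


LPT order: [11, 9, 8, 8]
Machine loads after assignment: [19, 17]
LPT makespan = 19
Lower bound = max(max_job, ceil(total/2)) = max(11, 18) = 18
Ratio = 19 / 18 = 1.0556

1.0556


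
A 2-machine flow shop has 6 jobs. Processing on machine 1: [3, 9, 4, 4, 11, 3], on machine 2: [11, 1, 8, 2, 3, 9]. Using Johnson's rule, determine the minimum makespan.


Apply Johnson's rule:
  Group 1 (a <= b): [(1, 3, 11), (6, 3, 9), (3, 4, 8)]
  Group 2 (a > b): [(5, 11, 3), (4, 4, 2), (2, 9, 1)]
Optimal job order: [1, 6, 3, 5, 4, 2]
Schedule:
  Job 1: M1 done at 3, M2 done at 14
  Job 6: M1 done at 6, M2 done at 23
  Job 3: M1 done at 10, M2 done at 31
  Job 5: M1 done at 21, M2 done at 34
  Job 4: M1 done at 25, M2 done at 36
  Job 2: M1 done at 34, M2 done at 37
Makespan = 37

37


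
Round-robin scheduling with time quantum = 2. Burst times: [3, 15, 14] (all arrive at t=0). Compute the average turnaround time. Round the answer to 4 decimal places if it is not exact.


Time quantum = 2
Execution trace:
  J1 runs 2 units, time = 2
  J2 runs 2 units, time = 4
  J3 runs 2 units, time = 6
  J1 runs 1 units, time = 7
  J2 runs 2 units, time = 9
  J3 runs 2 units, time = 11
  J2 runs 2 units, time = 13
  J3 runs 2 units, time = 15
  J2 runs 2 units, time = 17
  J3 runs 2 units, time = 19
  J2 runs 2 units, time = 21
  J3 runs 2 units, time = 23
  J2 runs 2 units, time = 25
  J3 runs 2 units, time = 27
  J2 runs 2 units, time = 29
  J3 runs 2 units, time = 31
  J2 runs 1 units, time = 32
Finish times: [7, 32, 31]
Average turnaround = 70/3 = 23.3333

23.3333


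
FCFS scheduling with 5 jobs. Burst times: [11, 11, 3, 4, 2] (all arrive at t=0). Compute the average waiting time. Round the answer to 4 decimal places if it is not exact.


FCFS order (as given): [11, 11, 3, 4, 2]
Waiting times:
  Job 1: wait = 0
  Job 2: wait = 11
  Job 3: wait = 22
  Job 4: wait = 25
  Job 5: wait = 29
Sum of waiting times = 87
Average waiting time = 87/5 = 17.4

17.4


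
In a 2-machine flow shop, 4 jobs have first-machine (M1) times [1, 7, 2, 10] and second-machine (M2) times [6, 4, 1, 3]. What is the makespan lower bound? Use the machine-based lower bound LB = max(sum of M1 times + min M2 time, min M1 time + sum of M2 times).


LB1 = sum(M1 times) + min(M2 times) = 20 + 1 = 21
LB2 = min(M1 times) + sum(M2 times) = 1 + 14 = 15
Lower bound = max(LB1, LB2) = max(21, 15) = 21

21


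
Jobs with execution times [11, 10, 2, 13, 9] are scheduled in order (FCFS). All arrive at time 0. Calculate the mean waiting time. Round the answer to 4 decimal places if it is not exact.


FCFS order (as given): [11, 10, 2, 13, 9]
Waiting times:
  Job 1: wait = 0
  Job 2: wait = 11
  Job 3: wait = 21
  Job 4: wait = 23
  Job 5: wait = 36
Sum of waiting times = 91
Average waiting time = 91/5 = 18.2

18.2


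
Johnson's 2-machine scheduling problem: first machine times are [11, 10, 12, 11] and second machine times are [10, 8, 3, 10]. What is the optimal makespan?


Apply Johnson's rule:
  Group 1 (a <= b): []
  Group 2 (a > b): [(1, 11, 10), (4, 11, 10), (2, 10, 8), (3, 12, 3)]
Optimal job order: [1, 4, 2, 3]
Schedule:
  Job 1: M1 done at 11, M2 done at 21
  Job 4: M1 done at 22, M2 done at 32
  Job 2: M1 done at 32, M2 done at 40
  Job 3: M1 done at 44, M2 done at 47
Makespan = 47

47


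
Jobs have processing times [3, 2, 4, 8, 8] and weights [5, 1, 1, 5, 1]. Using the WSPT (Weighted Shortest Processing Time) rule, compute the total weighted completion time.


Compute p/w ratios and sort ascending (WSPT): [(3, 5), (8, 5), (2, 1), (4, 1), (8, 1)]
Compute weighted completion times:
  Job (p=3,w=5): C=3, w*C=5*3=15
  Job (p=8,w=5): C=11, w*C=5*11=55
  Job (p=2,w=1): C=13, w*C=1*13=13
  Job (p=4,w=1): C=17, w*C=1*17=17
  Job (p=8,w=1): C=25, w*C=1*25=25
Total weighted completion time = 125

125


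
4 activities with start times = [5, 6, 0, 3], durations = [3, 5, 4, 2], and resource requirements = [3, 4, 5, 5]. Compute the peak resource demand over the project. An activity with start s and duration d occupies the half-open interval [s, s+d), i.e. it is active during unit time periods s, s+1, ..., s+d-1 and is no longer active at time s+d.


Each activity i is active on [start_i, start_i + duration_i).
Compute total resource usage per time slot:
  t=0: active resources = [5], total = 5
  t=1: active resources = [5], total = 5
  t=2: active resources = [5], total = 5
  t=3: active resources = [5, 5], total = 10
  t=4: active resources = [5], total = 5
  t=5: active resources = [3], total = 3
  t=6: active resources = [3, 4], total = 7
  t=7: active resources = [3, 4], total = 7
  t=8: active resources = [4], total = 4
  t=9: active resources = [4], total = 4
  t=10: active resources = [4], total = 4
Peak resource demand = 10

10


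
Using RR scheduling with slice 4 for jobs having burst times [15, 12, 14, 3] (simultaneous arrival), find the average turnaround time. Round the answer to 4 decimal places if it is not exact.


Time quantum = 4
Execution trace:
  J1 runs 4 units, time = 4
  J2 runs 4 units, time = 8
  J3 runs 4 units, time = 12
  J4 runs 3 units, time = 15
  J1 runs 4 units, time = 19
  J2 runs 4 units, time = 23
  J3 runs 4 units, time = 27
  J1 runs 4 units, time = 31
  J2 runs 4 units, time = 35
  J3 runs 4 units, time = 39
  J1 runs 3 units, time = 42
  J3 runs 2 units, time = 44
Finish times: [42, 35, 44, 15]
Average turnaround = 136/4 = 34.0

34.0


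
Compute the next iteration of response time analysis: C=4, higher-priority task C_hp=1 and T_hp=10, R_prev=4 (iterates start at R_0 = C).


R_next = C + ceil(R_prev / T_hp) * C_hp
ceil(4 / 10) = ceil(0.4) = 1
Interference = 1 * 1 = 1
R_next = 4 + 1 = 5

5


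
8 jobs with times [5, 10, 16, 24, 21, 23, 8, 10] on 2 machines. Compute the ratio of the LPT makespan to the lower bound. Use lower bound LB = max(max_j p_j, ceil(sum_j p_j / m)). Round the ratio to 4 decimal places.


LPT order: [24, 23, 21, 16, 10, 10, 8, 5]
Machine loads after assignment: [58, 59]
LPT makespan = 59
Lower bound = max(max_job, ceil(total/2)) = max(24, 59) = 59
Ratio = 59 / 59 = 1.0

1.0


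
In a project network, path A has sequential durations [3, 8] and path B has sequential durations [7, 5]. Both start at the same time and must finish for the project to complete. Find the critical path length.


Path A total = 3 + 8 = 11
Path B total = 7 + 5 = 12
Critical path = longest path = max(11, 12) = 12

12


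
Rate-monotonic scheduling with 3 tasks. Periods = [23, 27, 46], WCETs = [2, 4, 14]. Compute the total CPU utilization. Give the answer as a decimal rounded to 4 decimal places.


Compute individual utilizations (exact fractions):
  Task 1: C/T = 2/23 (approx. 0.087)
  Task 2: C/T = 4/27 (approx. 0.1481)
  Task 3: C/T = 14/46 = 7/23 (approx. 0.3043)
Total utilization U = 2/23 + 4/27 + 7/23 = 335/621
Rounded to 4 decimal places: U = 0.5395
RM (Liu & Layland) bound for 3 tasks = 0.779763; compare with U = 335/621 (approx. 0.539452)
U <= bound, so schedulable by RM sufficient condition.

0.5395


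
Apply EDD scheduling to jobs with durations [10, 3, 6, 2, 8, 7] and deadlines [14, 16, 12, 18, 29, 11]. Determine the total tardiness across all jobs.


Sort by due date (EDD order): [(7, 11), (6, 12), (10, 14), (3, 16), (2, 18), (8, 29)]
Compute completion times and tardiness:
  Job 1: p=7, d=11, C=7, tardiness=max(0,7-11)=0
  Job 2: p=6, d=12, C=13, tardiness=max(0,13-12)=1
  Job 3: p=10, d=14, C=23, tardiness=max(0,23-14)=9
  Job 4: p=3, d=16, C=26, tardiness=max(0,26-16)=10
  Job 5: p=2, d=18, C=28, tardiness=max(0,28-18)=10
  Job 6: p=8, d=29, C=36, tardiness=max(0,36-29)=7
Total tardiness = 37

37


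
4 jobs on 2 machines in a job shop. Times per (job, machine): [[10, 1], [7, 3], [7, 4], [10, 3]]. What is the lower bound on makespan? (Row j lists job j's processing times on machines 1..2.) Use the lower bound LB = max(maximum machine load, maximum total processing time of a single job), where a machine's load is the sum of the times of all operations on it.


Machine loads:
  Machine 1: 10 + 7 + 7 + 10 = 34
  Machine 2: 1 + 3 + 4 + 3 = 11
Max machine load = 34
Job totals:
  Job 1: 11
  Job 2: 10
  Job 3: 11
  Job 4: 13
Max job total = 13
Lower bound = max(34, 13) = 34

34


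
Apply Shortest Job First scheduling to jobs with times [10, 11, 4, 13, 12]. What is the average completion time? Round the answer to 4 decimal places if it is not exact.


SJF order (ascending): [4, 10, 11, 12, 13]
Completion times:
  Job 1: burst=4, C=4
  Job 2: burst=10, C=14
  Job 3: burst=11, C=25
  Job 4: burst=12, C=37
  Job 5: burst=13, C=50
Average completion = 130/5 = 26.0

26.0


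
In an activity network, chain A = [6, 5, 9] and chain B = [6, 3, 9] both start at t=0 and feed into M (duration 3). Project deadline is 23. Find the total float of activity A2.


Forward pass: ES(A2) = sum of predecessors on chain A = 6
EF = ES + duration = 6 + 5 = 11
Backward pass: LF(M) = deadline = 23; LS(M) = 23 - 3 = 20
LF(A2) = LS(M) - sum(successors on chain A) = 20 - 9 = 11
LS = LF - duration = 11 - 5 = 6
Total float = LS - ES = 6 - 6 = 0

0


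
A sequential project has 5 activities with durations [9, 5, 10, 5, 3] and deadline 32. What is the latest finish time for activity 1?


LF(activity 1) = deadline - sum of successor durations
Successors: activities 2 through 5 with durations [5, 10, 5, 3]
Sum of successor durations = 23
LF = 32 - 23 = 9

9


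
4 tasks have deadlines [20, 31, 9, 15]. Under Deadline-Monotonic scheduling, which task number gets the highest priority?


Sort tasks by relative deadline (ascending):
  Task 3: deadline = 9
  Task 4: deadline = 15
  Task 1: deadline = 20
  Task 2: deadline = 31
Priority order (highest first): [3, 4, 1, 2]
Highest priority task = 3

3


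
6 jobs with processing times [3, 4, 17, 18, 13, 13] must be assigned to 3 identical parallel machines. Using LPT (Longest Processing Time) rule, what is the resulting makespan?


Sort jobs in decreasing order (LPT): [18, 17, 13, 13, 4, 3]
Assign each job to the least loaded machine:
  Machine 1: jobs [18, 3], load = 21
  Machine 2: jobs [17, 4], load = 21
  Machine 3: jobs [13, 13], load = 26
Makespan = max load = 26

26


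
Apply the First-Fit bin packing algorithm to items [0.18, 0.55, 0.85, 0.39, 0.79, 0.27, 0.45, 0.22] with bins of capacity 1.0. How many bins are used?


Place items sequentially using First-Fit:
  Item 0.18 -> new Bin 1
  Item 0.55 -> Bin 1 (now 0.73)
  Item 0.85 -> new Bin 2
  Item 0.39 -> new Bin 3
  Item 0.79 -> new Bin 4
  Item 0.27 -> Bin 1 (now 1.0)
  Item 0.45 -> Bin 3 (now 0.84)
  Item 0.22 -> new Bin 5
Total bins used = 5

5


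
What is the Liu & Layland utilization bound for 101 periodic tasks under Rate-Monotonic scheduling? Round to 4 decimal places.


Compute 2^(1/101) = 1.0068864466
Subtract 1: 1.0068864466 - 1 = 0.0068864466
Multiply by n: 101 * 0.0068864466 = 0.6955311066
Round to 4 dp: 0.6955

0.6955


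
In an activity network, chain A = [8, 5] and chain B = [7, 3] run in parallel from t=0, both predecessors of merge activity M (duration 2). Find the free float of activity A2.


ES(A2) = sum of predecessors on chain A = 8
EF(A2) = ES + duration = 8 + 5 = 13
Successor of A2 is M. ES(M) = max(sum(A), sum(B)) = max(13, 10) = 13
Free float = ES(successor) - EF(current) = 13 - 13 = 0

0


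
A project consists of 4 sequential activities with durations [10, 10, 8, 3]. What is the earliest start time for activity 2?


Activity 2 starts after activities 1 through 1 complete.
Predecessor durations: [10]
ES = 10 = 10

10


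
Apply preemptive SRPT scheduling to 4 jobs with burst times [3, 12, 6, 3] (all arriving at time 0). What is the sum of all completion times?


Since all jobs arrive at t=0, SRPT equals SPT ordering.
SPT order: [3, 3, 6, 12]
Completion times:
  Job 1: p=3, C=3
  Job 2: p=3, C=6
  Job 3: p=6, C=12
  Job 4: p=12, C=24
Total completion time = 3 + 6 + 12 + 24 = 45

45


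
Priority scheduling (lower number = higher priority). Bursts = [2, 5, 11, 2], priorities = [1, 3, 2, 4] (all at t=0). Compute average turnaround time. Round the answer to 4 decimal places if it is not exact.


Sort by priority (ascending = highest first):
Order: [(1, 2), (2, 11), (3, 5), (4, 2)]
Completion times:
  Priority 1, burst=2, C=2
  Priority 2, burst=11, C=13
  Priority 3, burst=5, C=18
  Priority 4, burst=2, C=20
Average turnaround = 53/4 = 13.25

13.25


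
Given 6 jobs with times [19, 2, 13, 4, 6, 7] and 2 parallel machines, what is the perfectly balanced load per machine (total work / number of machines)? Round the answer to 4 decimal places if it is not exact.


Total processing time = 19 + 2 + 13 + 4 + 6 + 7 = 51
Number of machines = 2
Ideal balanced load = 51 / 2 = 25.5

25.5


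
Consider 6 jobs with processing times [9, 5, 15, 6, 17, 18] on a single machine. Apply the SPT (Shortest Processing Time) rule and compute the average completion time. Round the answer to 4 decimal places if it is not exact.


Sort jobs by processing time (SPT order): [5, 6, 9, 15, 17, 18]
Compute completion times sequentially:
  Job 1: processing = 5, completes at 5
  Job 2: processing = 6, completes at 11
  Job 3: processing = 9, completes at 20
  Job 4: processing = 15, completes at 35
  Job 5: processing = 17, completes at 52
  Job 6: processing = 18, completes at 70
Sum of completion times = 193
Average completion time = 193/6 = 32.1667

32.1667


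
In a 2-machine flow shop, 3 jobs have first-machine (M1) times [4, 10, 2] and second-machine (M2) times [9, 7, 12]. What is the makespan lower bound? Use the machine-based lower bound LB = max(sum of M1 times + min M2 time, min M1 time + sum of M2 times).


LB1 = sum(M1 times) + min(M2 times) = 16 + 7 = 23
LB2 = min(M1 times) + sum(M2 times) = 2 + 28 = 30
Lower bound = max(LB1, LB2) = max(23, 30) = 30

30


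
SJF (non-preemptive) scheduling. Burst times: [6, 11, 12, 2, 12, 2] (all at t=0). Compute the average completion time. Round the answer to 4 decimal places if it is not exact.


SJF order (ascending): [2, 2, 6, 11, 12, 12]
Completion times:
  Job 1: burst=2, C=2
  Job 2: burst=2, C=4
  Job 3: burst=6, C=10
  Job 4: burst=11, C=21
  Job 5: burst=12, C=33
  Job 6: burst=12, C=45
Average completion = 115/6 = 19.1667

19.1667


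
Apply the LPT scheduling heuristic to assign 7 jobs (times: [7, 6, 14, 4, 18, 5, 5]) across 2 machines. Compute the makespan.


Sort jobs in decreasing order (LPT): [18, 14, 7, 6, 5, 5, 4]
Assign each job to the least loaded machine:
  Machine 1: jobs [18, 6, 5], load = 29
  Machine 2: jobs [14, 7, 5, 4], load = 30
Makespan = max load = 30

30


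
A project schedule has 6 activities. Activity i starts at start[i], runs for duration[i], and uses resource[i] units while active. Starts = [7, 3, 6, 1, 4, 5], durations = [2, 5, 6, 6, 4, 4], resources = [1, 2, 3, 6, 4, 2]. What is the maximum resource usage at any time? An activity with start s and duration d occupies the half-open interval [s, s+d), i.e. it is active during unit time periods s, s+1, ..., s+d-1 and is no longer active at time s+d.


Each activity i is active on [start_i, start_i + duration_i).
Compute total resource usage per time slot:
  t=0: active resources = [], total = 0
  t=1: active resources = [6], total = 6
  t=2: active resources = [6], total = 6
  t=3: active resources = [2, 6], total = 8
  t=4: active resources = [2, 6, 4], total = 12
  t=5: active resources = [2, 6, 4, 2], total = 14
  t=6: active resources = [2, 3, 6, 4, 2], total = 17
  t=7: active resources = [1, 2, 3, 4, 2], total = 12
  t=8: active resources = [1, 3, 2], total = 6
  t=9: active resources = [3], total = 3
  t=10: active resources = [3], total = 3
  t=11: active resources = [3], total = 3
Peak resource demand = 17

17


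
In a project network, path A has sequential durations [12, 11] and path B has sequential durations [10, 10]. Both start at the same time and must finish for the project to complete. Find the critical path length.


Path A total = 12 + 11 = 23
Path B total = 10 + 10 = 20
Critical path = longest path = max(23, 20) = 23

23


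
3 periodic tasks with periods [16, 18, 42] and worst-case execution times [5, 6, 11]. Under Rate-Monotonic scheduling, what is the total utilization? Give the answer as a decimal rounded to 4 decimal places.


Compute individual utilizations (exact fractions):
  Task 1: C/T = 5/16 (approx. 0.3125)
  Task 2: C/T = 6/18 = 1/3 (approx. 0.3333)
  Task 3: C/T = 11/42 (approx. 0.2619)
Total utilization U = 5/16 + 1/3 + 11/42 = 305/336
Rounded to 4 decimal places: U = 0.9077
RM (Liu & Layland) bound for 3 tasks = 0.779763; compare with U = 305/336 (approx. 0.907738)
bound < U <= 1, so the RM sufficient condition is not met (inconclusive; an exact test such as response-time analysis is needed).

0.9077


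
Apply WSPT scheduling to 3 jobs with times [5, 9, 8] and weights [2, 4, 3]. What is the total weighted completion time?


Compute p/w ratios and sort ascending (WSPT): [(9, 4), (5, 2), (8, 3)]
Compute weighted completion times:
  Job (p=9,w=4): C=9, w*C=4*9=36
  Job (p=5,w=2): C=14, w*C=2*14=28
  Job (p=8,w=3): C=22, w*C=3*22=66
Total weighted completion time = 130

130


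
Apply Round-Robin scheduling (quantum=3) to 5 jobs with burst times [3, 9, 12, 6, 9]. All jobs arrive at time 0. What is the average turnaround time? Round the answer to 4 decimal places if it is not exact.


Time quantum = 3
Execution trace:
  J1 runs 3 units, time = 3
  J2 runs 3 units, time = 6
  J3 runs 3 units, time = 9
  J4 runs 3 units, time = 12
  J5 runs 3 units, time = 15
  J2 runs 3 units, time = 18
  J3 runs 3 units, time = 21
  J4 runs 3 units, time = 24
  J5 runs 3 units, time = 27
  J2 runs 3 units, time = 30
  J3 runs 3 units, time = 33
  J5 runs 3 units, time = 36
  J3 runs 3 units, time = 39
Finish times: [3, 30, 39, 24, 36]
Average turnaround = 132/5 = 26.4

26.4


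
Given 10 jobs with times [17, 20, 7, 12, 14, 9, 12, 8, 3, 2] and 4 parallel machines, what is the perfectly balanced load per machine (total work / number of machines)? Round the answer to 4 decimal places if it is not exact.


Total processing time = 17 + 20 + 7 + 12 + 14 + 9 + 12 + 8 + 3 + 2 = 104
Number of machines = 4
Ideal balanced load = 104 / 4 = 26.0

26.0


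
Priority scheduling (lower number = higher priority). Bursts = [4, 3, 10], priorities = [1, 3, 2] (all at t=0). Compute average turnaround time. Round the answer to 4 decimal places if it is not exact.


Sort by priority (ascending = highest first):
Order: [(1, 4), (2, 10), (3, 3)]
Completion times:
  Priority 1, burst=4, C=4
  Priority 2, burst=10, C=14
  Priority 3, burst=3, C=17
Average turnaround = 35/3 = 11.6667

11.6667
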